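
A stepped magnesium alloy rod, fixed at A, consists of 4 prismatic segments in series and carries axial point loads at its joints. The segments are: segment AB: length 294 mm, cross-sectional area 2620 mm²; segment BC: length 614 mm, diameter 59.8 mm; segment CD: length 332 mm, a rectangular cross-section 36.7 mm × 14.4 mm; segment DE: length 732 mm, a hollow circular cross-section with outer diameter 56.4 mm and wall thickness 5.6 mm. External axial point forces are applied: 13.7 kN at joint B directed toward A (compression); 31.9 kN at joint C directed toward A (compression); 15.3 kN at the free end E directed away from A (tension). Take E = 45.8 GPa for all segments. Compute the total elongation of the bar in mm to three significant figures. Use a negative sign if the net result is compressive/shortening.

0.330 mm

Internal axial forces (sectioning from the free end, tension +): N_DE = 15.3 kN, N_CD = 15.3 kN, N_BC = -16.6 kN, N_AB = -30.3 kN.
A_BC = 2809 mm².
A_CD = 528.5 mm².
A_DE = 893.7 mm².
δ_AB = -30300·294/(2620·45800) = -0.07424 mm
δ_BC = -16600·614/(2809·45800) = -0.07924 mm
δ_CD = 15300·332/(528.5·45800) = 0.2099 mm
δ_DE = 15300·732/(893.7·45800) = 0.2736 mm
δ = Σδ_i = 0.33 mm.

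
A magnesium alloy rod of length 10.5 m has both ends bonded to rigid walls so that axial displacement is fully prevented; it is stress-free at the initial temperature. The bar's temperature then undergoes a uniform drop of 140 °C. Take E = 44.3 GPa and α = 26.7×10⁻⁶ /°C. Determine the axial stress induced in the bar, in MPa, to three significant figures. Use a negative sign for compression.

Free thermal expansion αLΔT = 26.7e-6 · 10500 · -140 = -39.25 mm.
The walls impose strain ε = −(-39.25)/10500 = 3.7380e-03; σ = Eε = 44300 · 3.7380e-03 = 165.6 MPa.

166 MPa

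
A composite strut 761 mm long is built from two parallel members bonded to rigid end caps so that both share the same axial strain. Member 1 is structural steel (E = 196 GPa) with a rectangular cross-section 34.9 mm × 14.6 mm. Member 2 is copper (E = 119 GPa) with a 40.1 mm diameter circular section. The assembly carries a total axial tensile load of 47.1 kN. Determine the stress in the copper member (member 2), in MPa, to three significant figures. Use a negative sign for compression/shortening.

22.4 MPa

A_1 = 509.5 mm².
A_2 = 1263 mm².
Equal strain + equilibrium ⇒ each member carries load in proportion to AE: A₁E₁ = 99870000 N, A₂E₂ = 150300000 N, ΣAE = 250200000 N.
σ₂ = P·E₂/ΣAE = 47100·119000/250200000 = 22.41 MPa.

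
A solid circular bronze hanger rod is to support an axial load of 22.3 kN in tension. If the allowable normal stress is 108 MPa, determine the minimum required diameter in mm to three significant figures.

Required area A ≥ P/σ_allow = 22300/108 = 206.5 mm².
For a solid circular section, d ≥ √(4A/π) = 16.21 mm.

16.2 mm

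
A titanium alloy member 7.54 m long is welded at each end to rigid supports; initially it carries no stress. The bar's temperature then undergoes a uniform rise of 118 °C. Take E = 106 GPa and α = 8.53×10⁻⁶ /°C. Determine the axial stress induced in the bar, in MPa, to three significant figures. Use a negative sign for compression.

-107 MPa

Free thermal expansion αLΔT = 8.53e-6 · 7540 · 118 = 7.589 mm.
The walls impose strain ε = −(7.589)/7540 = -1.0065e-03; σ = Eε = 106000 · -1.0065e-03 = -106.7 MPa.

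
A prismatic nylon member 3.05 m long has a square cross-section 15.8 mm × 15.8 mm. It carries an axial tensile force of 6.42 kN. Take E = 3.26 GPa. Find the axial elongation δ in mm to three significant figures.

24.1 mm

A = 249.6 mm².
δ_mech = NL/(AE) = 6420·3050/(249.6·3260) = 24.06 mm.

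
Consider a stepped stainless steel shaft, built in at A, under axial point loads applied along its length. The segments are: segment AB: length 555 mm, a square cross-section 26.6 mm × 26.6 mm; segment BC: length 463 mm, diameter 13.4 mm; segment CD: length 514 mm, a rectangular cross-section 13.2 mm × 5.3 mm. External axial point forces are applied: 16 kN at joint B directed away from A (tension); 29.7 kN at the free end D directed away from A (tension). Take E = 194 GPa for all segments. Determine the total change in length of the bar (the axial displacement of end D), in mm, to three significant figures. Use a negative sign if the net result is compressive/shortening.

Internal axial forces (sectioning from the free end, tension +): N_CD = 29.7 kN, N_BC = 29.7 kN, N_AB = 45.7 kN.
A_AB = 707.6 mm².
A_BC = 141 mm².
A_CD = 69.96 mm².
δ_AB = 45700·555/(707.6·194000) = 0.1848 mm
δ_BC = 29700·463/(141·194000) = 0.5026 mm
δ_CD = 29700·514/(69.96·194000) = 1.125 mm
δ = Σδ_i = 1.812 mm.

1.81 mm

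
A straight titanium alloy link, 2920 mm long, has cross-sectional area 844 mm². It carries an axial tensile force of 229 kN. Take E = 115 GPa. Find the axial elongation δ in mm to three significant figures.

δ_mech = NL/(AE) = 229000·2920/(844·115000) = 6.889 mm.

6.89 mm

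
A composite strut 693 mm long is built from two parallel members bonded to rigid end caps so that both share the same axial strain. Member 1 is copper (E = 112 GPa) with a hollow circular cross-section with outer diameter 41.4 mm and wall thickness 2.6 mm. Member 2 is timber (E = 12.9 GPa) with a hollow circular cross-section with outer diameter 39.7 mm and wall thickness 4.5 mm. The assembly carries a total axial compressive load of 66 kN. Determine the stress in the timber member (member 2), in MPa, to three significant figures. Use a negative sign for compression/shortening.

A_1 = 316.9 mm².
A_2 = 497.6 mm².
Equal strain + equilibrium ⇒ each member carries load in proportion to AE: A₁E₁ = 35500000 N, A₂E₂ = 6419000 N, ΣAE = 41910000 N.
σ₂ = P·E₂/ΣAE = -66000·12900/41910000 = -20.31 MPa.

-20.3 MPa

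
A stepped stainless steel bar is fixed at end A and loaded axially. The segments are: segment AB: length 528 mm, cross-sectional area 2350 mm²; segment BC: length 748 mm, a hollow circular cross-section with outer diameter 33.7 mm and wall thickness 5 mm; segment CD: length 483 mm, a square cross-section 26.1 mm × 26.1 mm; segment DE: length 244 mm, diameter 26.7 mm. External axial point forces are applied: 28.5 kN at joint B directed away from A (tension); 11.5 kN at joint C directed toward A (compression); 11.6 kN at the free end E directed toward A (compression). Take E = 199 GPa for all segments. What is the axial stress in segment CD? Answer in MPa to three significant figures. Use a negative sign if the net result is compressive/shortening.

-17.0 MPa

Internal axial forces (sectioning from the free end, tension +): N_DE = -11.6 kN, N_CD = -11.6 kN, N_BC = -23.1 kN, N_AB = 5.4 kN.
A_CD = 681.2 mm².
σ_CD = N_CD/A_CD = -11600/681.2 = -17.03 MPa.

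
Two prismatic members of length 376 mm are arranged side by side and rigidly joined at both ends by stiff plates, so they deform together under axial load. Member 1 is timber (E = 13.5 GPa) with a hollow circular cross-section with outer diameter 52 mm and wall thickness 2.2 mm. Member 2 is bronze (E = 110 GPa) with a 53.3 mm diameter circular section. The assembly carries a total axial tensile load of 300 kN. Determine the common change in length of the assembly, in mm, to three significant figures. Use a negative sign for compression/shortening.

0.451 mm

A_1 = 344.2 mm².
A_2 = 2231 mm².
Equal strain + equilibrium ⇒ each member carries load in proportion to AE: A₁E₁ = 4647000 N, A₂E₂ = 245400000 N, ΣAE = 250100000 N.
δ = PL/ΣAE = 300000·376/250100000 = 0.4511 mm.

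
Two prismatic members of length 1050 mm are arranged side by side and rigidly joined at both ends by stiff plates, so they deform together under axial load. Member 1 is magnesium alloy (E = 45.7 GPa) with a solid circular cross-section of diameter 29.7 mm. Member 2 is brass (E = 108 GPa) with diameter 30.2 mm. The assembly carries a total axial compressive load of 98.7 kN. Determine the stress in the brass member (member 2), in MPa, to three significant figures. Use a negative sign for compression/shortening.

-97.8 MPa

A_1 = 692.8 mm².
A_2 = 716.3 mm².
Equal strain + equilibrium ⇒ each member carries load in proportion to AE: A₁E₁ = 31660000 N, A₂E₂ = 77360000 N, ΣAE = 109000000 N.
σ₂ = P·E₂/ΣAE = -98700·108000/109000000 = -97.77 MPa.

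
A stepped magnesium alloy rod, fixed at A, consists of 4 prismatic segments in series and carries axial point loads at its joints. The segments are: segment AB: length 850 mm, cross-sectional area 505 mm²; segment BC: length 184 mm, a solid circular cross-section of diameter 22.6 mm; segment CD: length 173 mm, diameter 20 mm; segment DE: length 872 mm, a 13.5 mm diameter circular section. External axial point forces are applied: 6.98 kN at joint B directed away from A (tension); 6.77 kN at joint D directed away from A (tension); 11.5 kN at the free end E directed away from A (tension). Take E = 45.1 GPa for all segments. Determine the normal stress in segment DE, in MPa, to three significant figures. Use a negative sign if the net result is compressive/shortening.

80.3 MPa

Internal axial forces (sectioning from the free end, tension +): N_DE = 11.5 kN, N_CD = 18.27 kN, N_BC = 18.27 kN, N_AB = 25.25 kN.
A_DE = 143.1 mm².
σ_DE = N_DE/A_DE = 11500/143.1 = 80.34 MPa.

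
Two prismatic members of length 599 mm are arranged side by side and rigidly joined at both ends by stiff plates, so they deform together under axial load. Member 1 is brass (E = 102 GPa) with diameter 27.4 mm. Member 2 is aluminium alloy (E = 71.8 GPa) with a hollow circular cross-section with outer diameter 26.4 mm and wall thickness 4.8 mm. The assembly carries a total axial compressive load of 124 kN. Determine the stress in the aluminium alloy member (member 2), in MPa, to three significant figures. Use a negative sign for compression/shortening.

-107 MPa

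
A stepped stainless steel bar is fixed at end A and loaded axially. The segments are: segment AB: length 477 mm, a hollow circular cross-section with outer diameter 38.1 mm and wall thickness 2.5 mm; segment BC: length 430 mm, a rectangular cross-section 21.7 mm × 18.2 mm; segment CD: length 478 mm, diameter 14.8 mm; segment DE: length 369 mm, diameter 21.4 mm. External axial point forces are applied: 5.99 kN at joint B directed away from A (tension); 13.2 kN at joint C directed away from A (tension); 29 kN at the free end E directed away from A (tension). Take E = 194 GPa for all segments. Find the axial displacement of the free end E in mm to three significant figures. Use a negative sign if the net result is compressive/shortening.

Internal axial forces (sectioning from the free end, tension +): N_DE = 29 kN, N_CD = 29 kN, N_BC = 42.2 kN, N_AB = 48.19 kN.
A_AB = 279.6 mm².
A_BC = 394.9 mm².
A_CD = 172 mm².
A_DE = 359.7 mm².
δ_AB = 48190·477/(279.6·194000) = 0.4238 mm
δ_BC = 42200·430/(394.9·194000) = 0.2368 mm
δ_CD = 29000·478/(172·194000) = 0.4153 mm
δ_DE = 29000·369/(359.7·194000) = 0.1534 mm
δ = Σδ_i = 1.229 mm.

1.23 mm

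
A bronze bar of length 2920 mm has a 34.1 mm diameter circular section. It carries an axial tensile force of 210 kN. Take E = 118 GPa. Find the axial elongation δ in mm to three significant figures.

5.69 mm

A = 913.3 mm².
δ_mech = NL/(AE) = 210000·2920/(913.3·118000) = 5.69 mm.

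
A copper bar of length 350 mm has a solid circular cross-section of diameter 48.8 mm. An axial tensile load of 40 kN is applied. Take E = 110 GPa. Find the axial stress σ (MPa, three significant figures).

A = 1870 mm².
σ = N/A = 40000/1870 = 21.39 MPa.

21.4 MPa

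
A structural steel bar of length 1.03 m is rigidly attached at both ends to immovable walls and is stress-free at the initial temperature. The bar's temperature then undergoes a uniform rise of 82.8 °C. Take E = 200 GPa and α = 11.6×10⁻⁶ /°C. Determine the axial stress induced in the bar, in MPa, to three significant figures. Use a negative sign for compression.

Free thermal expansion αLΔT = 11.6e-6 · 1030 · 82.8 = 0.9893 mm.
The walls impose strain ε = −(0.9893)/1030 = -9.6048e-04; σ = Eε = 200000 · -9.6048e-04 = -192.1 MPa.

-192 MPa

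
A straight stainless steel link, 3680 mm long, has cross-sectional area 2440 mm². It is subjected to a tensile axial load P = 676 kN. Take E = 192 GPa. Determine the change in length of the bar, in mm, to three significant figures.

5.31 mm

δ_mech = NL/(AE) = 676000·3680/(2440·192000) = 5.31 mm.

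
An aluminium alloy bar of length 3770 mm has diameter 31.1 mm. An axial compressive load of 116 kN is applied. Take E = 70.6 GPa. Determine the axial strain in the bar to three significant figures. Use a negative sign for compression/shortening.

-0.00216

A = 759.6 mm².
σ = N/A = -152.7 MPa; ε = σ/E = -152.7/70600 = -2.163e-03.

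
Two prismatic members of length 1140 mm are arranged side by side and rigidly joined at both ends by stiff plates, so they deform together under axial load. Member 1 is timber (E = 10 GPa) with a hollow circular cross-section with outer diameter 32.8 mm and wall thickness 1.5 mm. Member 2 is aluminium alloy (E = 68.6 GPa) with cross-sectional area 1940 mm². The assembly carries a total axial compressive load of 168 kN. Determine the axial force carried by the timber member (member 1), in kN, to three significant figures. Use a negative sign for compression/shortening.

-1.84 kN

A_1 = 147.5 mm².
Equal strain + equilibrium ⇒ each member carries load in proportion to AE: A₁E₁ = 1475000 N, A₂E₂ = 133100000 N, ΣAE = 134600000 N.
F₁ = P·A₁E₁/ΣAE = -168000·1475000/134600000 = -1842 N.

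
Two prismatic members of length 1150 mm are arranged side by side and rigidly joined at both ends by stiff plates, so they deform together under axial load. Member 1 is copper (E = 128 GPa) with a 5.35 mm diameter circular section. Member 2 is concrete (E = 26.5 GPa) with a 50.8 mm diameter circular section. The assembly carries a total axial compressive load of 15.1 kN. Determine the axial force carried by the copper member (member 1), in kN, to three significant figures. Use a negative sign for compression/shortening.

A_1 = 22.48 mm².
A_2 = 2027 mm².
Equal strain + equilibrium ⇒ each member carries load in proportion to AE: A₁E₁ = 2877000 N, A₂E₂ = 53710000 N, ΣAE = 56590000 N.
F₁ = P·A₁E₁/ΣAE = -15100·2877000/56590000 = -767.8 N.

-0.768 kN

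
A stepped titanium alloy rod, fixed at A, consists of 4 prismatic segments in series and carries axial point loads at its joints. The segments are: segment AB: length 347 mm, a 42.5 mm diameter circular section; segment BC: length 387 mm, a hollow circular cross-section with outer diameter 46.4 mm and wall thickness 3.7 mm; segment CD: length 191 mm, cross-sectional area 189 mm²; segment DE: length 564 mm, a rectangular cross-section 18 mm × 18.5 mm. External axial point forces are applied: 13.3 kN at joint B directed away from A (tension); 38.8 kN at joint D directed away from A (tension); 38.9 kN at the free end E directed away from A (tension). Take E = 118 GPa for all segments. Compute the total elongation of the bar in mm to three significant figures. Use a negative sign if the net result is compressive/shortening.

1.93 mm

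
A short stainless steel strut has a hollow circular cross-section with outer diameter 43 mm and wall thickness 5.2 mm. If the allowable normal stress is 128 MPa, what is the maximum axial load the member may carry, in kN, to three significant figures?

A = 617.5 mm².
P_max = σ_allow · A = 128 · 617.5 = 79040 N = 79.04 kN.

79.0 kN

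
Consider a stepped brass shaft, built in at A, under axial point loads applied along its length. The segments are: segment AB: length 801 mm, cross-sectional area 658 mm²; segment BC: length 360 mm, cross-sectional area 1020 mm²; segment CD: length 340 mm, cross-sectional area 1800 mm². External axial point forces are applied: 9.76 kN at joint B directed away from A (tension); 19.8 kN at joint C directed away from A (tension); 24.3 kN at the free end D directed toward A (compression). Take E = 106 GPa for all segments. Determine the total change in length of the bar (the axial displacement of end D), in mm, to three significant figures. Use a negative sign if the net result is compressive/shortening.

Internal axial forces (sectioning from the free end, tension +): N_CD = -24.3 kN, N_BC = -4.5 kN, N_AB = 5.26 kN.
δ_AB = 5260·801/(658·106000) = 0.06041 mm
δ_BC = -4500·360/(1020·106000) = -0.01498 mm
δ_CD = -24300·340/(1800·106000) = -0.0433 mm
δ = Σδ_i = 0.002122 mm.

0.00212 mm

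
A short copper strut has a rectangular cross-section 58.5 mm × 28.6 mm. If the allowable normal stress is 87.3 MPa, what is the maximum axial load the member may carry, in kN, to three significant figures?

146 kN

A = 1673 mm².
P_max = σ_allow · A = 87.3 · 1673 = 146100 N = 146.1 kN.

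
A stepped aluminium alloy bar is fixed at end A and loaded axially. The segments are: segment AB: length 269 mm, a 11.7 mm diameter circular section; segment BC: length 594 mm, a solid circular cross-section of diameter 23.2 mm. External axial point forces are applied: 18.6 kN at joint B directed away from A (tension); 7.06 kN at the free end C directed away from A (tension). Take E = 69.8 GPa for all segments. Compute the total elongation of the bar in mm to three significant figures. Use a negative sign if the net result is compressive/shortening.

1.06 mm

Internal axial forces (sectioning from the free end, tension +): N_BC = 7.06 kN, N_AB = 25.66 kN.
A_AB = 107.5 mm².
A_BC = 422.7 mm².
δ_AB = 25660·269/(107.5·69800) = 0.9198 mm
δ_BC = 7060·594/(422.7·69800) = 0.1421 mm
δ = Σδ_i = 1.062 mm.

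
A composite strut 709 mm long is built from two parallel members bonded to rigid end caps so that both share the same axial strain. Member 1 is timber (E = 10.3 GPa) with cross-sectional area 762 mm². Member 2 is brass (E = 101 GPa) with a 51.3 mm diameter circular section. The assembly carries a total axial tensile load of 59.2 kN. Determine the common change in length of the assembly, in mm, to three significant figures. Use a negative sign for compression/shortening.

0.194 mm

A_2 = 2067 mm².
Equal strain + equilibrium ⇒ each member carries load in proportion to AE: A₁E₁ = 7849000 N, A₂E₂ = 208800000 N, ΣAE = 216600000 N.
δ = PL/ΣAE = 59200·709/216600000 = 0.1938 mm.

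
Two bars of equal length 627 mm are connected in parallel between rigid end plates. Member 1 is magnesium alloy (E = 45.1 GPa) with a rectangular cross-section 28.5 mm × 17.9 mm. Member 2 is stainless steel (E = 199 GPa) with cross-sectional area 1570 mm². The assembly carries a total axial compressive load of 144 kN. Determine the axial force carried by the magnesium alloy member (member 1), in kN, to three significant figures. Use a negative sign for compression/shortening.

A_1 = 510.1 mm².
Equal strain + equilibrium ⇒ each member carries load in proportion to AE: A₁E₁ = 23010000 N, A₂E₂ = 312400000 N, ΣAE = 335400000 N.
F₁ = P·A₁E₁/ΣAE = -144000·23010000/335400000 = -9877 N.

-9.88 kN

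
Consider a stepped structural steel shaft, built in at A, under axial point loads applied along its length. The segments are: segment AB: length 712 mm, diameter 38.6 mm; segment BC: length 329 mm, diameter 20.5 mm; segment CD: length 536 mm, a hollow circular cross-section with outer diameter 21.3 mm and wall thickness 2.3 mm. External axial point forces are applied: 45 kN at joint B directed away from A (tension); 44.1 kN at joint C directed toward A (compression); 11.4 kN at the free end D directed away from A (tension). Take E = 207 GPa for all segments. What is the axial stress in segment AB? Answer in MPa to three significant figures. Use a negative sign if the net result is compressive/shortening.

10.5 MPa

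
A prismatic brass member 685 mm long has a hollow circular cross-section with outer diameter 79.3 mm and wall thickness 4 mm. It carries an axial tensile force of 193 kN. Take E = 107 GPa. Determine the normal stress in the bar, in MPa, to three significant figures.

204 MPa

A = 946.2 mm².
σ = N/A = 193000/946.2 = 204 MPa.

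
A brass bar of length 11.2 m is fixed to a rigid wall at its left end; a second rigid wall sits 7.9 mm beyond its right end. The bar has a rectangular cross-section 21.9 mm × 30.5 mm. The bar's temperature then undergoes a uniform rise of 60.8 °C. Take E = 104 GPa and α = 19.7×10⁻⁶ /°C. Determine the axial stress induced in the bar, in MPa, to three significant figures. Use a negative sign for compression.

-51.2 MPa

Free thermal expansion αLΔT = 19.7e-6 · 11200 · 60.8 = 13.41 mm.
The walls engage after the gap closes; constrained expansion = 13.41 − 7.9 = 5.515 mm.
The walls impose strain ε = −(5.515)/11200 = -4.9240e-04; σ = Eε = 104000 · -4.9240e-04 = -51.21 MPa.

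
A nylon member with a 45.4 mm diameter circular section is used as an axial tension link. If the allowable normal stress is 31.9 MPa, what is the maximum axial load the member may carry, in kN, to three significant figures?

A = 1619 mm².
P_max = σ_allow · A = 31.9 · 1619 = 51640 N = 51.64 kN.

51.6 kN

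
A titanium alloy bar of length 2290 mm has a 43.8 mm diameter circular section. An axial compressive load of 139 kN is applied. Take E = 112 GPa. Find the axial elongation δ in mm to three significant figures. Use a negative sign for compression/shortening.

A = 1507 mm².
δ_mech = NL/(AE) = -139000·2290/(1507·112000) = -1.886 mm.

-1.89 mm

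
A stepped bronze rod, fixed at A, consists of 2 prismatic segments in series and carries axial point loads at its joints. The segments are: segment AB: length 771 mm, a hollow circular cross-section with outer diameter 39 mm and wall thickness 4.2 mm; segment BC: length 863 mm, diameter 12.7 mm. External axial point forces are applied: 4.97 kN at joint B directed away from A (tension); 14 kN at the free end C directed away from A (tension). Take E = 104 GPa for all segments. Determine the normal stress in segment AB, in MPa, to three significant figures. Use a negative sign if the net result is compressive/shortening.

Internal axial forces (sectioning from the free end, tension +): N_BC = 14 kN, N_AB = 18.97 kN.
A_AB = 459.2 mm².
σ_AB = N_AB/A_AB = 18970/459.2 = 41.31 MPa.

41.3 MPa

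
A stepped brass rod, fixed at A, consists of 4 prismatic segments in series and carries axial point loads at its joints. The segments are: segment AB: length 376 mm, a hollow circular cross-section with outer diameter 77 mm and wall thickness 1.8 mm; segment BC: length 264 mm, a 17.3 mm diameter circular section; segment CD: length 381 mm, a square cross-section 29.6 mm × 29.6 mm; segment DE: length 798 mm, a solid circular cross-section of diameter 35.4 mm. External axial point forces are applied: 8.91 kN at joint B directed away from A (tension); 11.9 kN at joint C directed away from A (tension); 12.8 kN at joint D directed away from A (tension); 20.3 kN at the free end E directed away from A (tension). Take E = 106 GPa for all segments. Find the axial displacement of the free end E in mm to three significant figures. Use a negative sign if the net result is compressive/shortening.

1.22 mm

Internal axial forces (sectioning from the free end, tension +): N_DE = 20.3 kN, N_CD = 33.1 kN, N_BC = 45 kN, N_AB = 53.91 kN.
A_AB = 425.2 mm².
A_BC = 235.1 mm².
A_CD = 876.2 mm².
A_DE = 984.2 mm².
δ_AB = 53910·376/(425.2·106000) = 0.4497 mm
δ_BC = 45000·264/(235.1·106000) = 0.4768 mm
δ_CD = 33100·381/(876.2·106000) = 0.1358 mm
δ_DE = 20300·798/(984.2·106000) = 0.1553 mm
δ = Σδ_i = 1.218 mm.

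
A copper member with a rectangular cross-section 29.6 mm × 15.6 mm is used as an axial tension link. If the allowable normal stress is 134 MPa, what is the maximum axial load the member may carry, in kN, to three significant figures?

61.9 kN

A = 461.8 mm².
P_max = σ_allow · A = 134 · 461.8 = 61880 N = 61.88 kN.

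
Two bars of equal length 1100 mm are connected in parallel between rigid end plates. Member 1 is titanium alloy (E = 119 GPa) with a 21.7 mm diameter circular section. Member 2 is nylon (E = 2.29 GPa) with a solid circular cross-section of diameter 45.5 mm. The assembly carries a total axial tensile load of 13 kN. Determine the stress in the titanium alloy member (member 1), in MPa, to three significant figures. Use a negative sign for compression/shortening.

A_1 = 369.8 mm².
A_2 = 1626 mm².
Equal strain + equilibrium ⇒ each member carries load in proportion to AE: A₁E₁ = 44010000 N, A₂E₂ = 3723000 N, ΣAE = 47730000 N.
σ₁ = P·E₁/ΣAE = 13000·119000/47730000 = 32.41 MPa.

32.4 MPa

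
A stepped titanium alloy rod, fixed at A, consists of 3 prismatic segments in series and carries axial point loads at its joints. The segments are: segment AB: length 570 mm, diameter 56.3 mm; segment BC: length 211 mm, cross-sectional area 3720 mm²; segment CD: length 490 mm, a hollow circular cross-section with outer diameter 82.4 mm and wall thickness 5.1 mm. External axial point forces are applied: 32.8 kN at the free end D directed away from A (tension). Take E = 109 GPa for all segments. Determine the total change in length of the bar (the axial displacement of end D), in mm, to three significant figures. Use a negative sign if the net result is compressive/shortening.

Internal axial forces (sectioning from the free end, tension +): N_CD = 32.8 kN, N_BC = 32.8 kN, N_AB = 32.8 kN.
A_AB = 2489 mm².
A_CD = 1239 mm².
δ_AB = 32800·570/(2489·109000) = 0.0689 mm
δ_BC = 32800·211/(3720·109000) = 0.01707 mm
δ_CD = 32800·490/(1239·109000) = 0.1191 mm
δ = Σδ_i = 0.205 mm.

0.205 mm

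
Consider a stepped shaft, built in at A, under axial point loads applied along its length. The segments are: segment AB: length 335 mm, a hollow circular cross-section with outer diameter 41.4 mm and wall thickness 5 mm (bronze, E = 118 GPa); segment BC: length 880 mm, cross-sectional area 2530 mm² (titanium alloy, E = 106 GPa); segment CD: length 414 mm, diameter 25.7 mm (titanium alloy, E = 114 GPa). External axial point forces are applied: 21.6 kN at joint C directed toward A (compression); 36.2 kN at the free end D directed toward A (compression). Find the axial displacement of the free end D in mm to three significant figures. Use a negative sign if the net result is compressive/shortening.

-0.730 mm

Internal axial forces (sectioning from the free end, tension +): N_CD = -36.2 kN, N_BC = -57.8 kN, N_AB = -57.8 kN.
A_AB = 571.8 mm².
A_CD = 518.7 mm².
δ_AB = -57800·335/(571.8·118000) = -0.287 mm
δ_BC = -57800·880/(2530·106000) = -0.1897 mm
δ_CD = -36200·414/(518.7·114000) = -0.2534 mm
δ = Σδ_i = -0.7301 mm.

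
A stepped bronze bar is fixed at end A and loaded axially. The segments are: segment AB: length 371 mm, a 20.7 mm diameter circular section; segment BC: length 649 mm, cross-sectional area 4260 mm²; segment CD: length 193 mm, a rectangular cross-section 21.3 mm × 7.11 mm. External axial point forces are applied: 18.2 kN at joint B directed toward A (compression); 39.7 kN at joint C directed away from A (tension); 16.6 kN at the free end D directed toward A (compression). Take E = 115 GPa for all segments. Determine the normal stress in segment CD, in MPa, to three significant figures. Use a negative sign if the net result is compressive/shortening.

Internal axial forces (sectioning from the free end, tension +): N_CD = -16.6 kN, N_BC = 23.1 kN, N_AB = 4.9 kN.
A_CD = 151.4 mm².
σ_CD = N_CD/A_CD = -16600/151.4 = -109.6 MPa.

-110 MPa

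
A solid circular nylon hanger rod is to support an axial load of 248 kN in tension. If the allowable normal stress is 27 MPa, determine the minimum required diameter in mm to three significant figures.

108 mm

Required area A ≥ P/σ_allow = 248000/27 = 9185 mm².
For a solid circular section, d ≥ √(4A/π) = 108.1 mm.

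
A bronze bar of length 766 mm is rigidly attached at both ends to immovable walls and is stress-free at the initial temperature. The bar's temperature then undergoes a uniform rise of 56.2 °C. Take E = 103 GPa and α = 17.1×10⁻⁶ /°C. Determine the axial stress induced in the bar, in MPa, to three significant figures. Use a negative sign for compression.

-99.0 MPa

Free thermal expansion αLΔT = 17.1e-6 · 766 · 56.2 = 0.7361 mm.
The walls impose strain ε = −(0.7361)/766 = -9.6102e-04; σ = Eε = 103000 · -9.6102e-04 = -98.99 MPa.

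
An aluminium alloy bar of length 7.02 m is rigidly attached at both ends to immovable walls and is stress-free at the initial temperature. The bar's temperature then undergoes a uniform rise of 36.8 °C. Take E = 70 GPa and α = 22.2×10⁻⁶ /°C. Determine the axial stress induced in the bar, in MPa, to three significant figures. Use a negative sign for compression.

Free thermal expansion αLΔT = 22.2e-6 · 7020 · 36.8 = 5.735 mm.
The walls impose strain ε = −(5.735)/7020 = -8.1696e-04; σ = Eε = 70000 · -8.1696e-04 = -57.19 MPa.

-57.2 MPa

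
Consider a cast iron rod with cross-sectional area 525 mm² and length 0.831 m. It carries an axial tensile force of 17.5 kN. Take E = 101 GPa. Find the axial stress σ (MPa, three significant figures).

33.3 MPa

σ = N/A = 17500/525 = 33.33 MPa.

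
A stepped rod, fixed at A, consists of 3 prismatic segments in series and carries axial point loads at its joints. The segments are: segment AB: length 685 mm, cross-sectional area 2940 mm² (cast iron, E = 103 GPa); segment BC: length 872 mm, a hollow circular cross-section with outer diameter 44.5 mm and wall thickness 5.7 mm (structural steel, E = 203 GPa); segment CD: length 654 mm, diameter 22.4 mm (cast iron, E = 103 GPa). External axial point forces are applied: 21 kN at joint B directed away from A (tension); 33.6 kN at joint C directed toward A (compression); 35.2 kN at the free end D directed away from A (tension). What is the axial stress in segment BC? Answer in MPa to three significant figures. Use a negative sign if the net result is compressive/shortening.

2.30 MPa

Internal axial forces (sectioning from the free end, tension +): N_CD = 35.2 kN, N_BC = 1.6 kN, N_AB = 22.6 kN.
A_BC = 694.8 mm².
σ_BC = N_BC/A_BC = 1600/694.8 = 2.303 MPa.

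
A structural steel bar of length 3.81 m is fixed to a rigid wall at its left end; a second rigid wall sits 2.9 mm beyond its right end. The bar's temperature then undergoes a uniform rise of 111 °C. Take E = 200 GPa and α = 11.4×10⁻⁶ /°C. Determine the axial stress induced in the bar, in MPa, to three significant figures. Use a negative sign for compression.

Free thermal expansion αLΔT = 11.4e-6 · 3810 · 111 = 4.821 mm.
The walls engage after the gap closes; constrained expansion = 4.821 − 2.9 = 1.921 mm.
The walls impose strain ε = −(1.921)/3810 = -5.0425e-04; σ = Eε = 200000 · -5.0425e-04 = -100.8 MPa.

-101 MPa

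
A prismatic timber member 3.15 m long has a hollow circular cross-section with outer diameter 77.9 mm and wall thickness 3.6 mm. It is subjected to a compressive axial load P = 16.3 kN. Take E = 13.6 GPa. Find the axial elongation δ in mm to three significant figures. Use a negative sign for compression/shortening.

-4.49 mm

A = 840.3 mm².
δ_mech = NL/(AE) = -16300·3150/(840.3·13600) = -4.493 mm.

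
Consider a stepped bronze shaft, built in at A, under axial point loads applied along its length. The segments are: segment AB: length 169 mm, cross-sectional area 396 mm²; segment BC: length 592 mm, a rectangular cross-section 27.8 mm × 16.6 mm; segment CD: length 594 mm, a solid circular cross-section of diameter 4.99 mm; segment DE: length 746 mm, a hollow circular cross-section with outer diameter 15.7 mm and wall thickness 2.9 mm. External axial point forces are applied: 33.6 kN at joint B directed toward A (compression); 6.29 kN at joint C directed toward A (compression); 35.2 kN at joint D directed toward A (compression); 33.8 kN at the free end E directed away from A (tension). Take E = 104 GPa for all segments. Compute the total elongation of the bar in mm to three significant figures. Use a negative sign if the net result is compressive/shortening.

Internal axial forces (sectioning from the free end, tension +): N_DE = 33.8 kN, N_CD = -1.4 kN, N_BC = -7.69 kN, N_AB = -41.29 kN.
A_BC = 461.5 mm².
A_CD = 19.56 mm².
A_DE = 116.6 mm².
δ_AB = -41290·169/(396·104000) = -0.1694 mm
δ_BC = -7690·592/(461.5·104000) = -0.09486 mm
δ_CD = -1400·594/(19.56·104000) = -0.4089 mm
δ_DE = 33800·746/(116.6·104000) = 2.079 mm
δ = Σδ_i = 1.406 mm.

1.41 mm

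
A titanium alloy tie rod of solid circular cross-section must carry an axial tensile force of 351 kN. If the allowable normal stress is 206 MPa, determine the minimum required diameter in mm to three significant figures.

Required area A ≥ P/σ_allow = 351000/206 = 1704 mm².
For a solid circular section, d ≥ √(4A/π) = 46.58 mm.

46.6 mm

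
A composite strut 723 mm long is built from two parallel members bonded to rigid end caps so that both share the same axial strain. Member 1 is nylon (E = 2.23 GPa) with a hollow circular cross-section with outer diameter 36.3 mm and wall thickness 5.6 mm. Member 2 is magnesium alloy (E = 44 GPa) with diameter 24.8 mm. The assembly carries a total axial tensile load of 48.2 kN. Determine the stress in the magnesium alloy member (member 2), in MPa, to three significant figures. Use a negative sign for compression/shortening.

A_1 = 540.1 mm².
A_2 = 483.1 mm².
Equal strain + equilibrium ⇒ each member carries load in proportion to AE: A₁E₁ = 1204000 N, A₂E₂ = 21250000 N, ΣAE = 22460000 N.
σ₂ = P·E₂/ΣAE = 48200·44000/22460000 = 94.43 MPa.

94.4 MPa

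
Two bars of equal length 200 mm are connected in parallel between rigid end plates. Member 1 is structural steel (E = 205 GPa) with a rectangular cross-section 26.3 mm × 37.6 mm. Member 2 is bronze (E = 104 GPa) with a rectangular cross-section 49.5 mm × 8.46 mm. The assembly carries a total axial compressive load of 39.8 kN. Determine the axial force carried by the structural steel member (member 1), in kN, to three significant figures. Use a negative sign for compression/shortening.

A_1 = 988.9 mm².
A_2 = 418.8 mm².
Equal strain + equilibrium ⇒ each member carries load in proportion to AE: A₁E₁ = 202700000 N, A₂E₂ = 43550000 N, ΣAE = 246300000 N.
F₁ = P·A₁E₁/ΣAE = -39800·202700000/246300000 = -32760 N.

-32.8 kN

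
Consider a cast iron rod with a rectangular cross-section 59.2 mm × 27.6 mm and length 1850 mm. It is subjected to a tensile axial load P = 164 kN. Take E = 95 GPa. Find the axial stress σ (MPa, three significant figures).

100 MPa

A = 1634 mm².
σ = N/A = 164000/1634 = 100.4 MPa.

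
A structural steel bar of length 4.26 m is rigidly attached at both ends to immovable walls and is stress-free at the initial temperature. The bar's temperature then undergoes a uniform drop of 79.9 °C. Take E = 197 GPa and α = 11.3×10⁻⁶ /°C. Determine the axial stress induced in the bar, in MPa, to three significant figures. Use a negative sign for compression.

178 MPa

Free thermal expansion αLΔT = 11.3e-6 · 4260 · -79.9 = -3.846 mm.
The walls impose strain ε = −(-3.846)/4260 = 9.0287e-04; σ = Eε = 197000 · 9.0287e-04 = 177.9 MPa.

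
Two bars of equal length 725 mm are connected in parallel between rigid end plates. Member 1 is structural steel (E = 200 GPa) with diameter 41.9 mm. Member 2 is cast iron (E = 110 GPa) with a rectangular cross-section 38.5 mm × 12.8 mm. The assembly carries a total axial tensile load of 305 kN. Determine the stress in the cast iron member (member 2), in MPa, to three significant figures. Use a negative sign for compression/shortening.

102 MPa

A_1 = 1379 mm².
A_2 = 492.8 mm².
Equal strain + equilibrium ⇒ each member carries load in proportion to AE: A₁E₁ = 275800000 N, A₂E₂ = 54210000 N, ΣAE = 330000000 N.
σ₂ = P·E₂/ΣAE = 305000·110000/330000000 = 101.7 MPa.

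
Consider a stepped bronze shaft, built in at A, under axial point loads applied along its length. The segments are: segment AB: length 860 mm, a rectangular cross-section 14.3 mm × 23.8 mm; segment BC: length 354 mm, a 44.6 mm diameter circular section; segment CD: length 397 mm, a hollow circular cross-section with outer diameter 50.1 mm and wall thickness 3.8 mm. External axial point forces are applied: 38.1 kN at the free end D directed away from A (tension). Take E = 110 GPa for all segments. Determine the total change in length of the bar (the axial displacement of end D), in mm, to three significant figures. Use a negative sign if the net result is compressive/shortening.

1.20 mm

Internal axial forces (sectioning from the free end, tension +): N_CD = 38.1 kN, N_BC = 38.1 kN, N_AB = 38.1 kN.
A_AB = 340.3 mm².
A_BC = 1562 mm².
A_CD = 552.7 mm².
δ_AB = 38100·860/(340.3·110000) = 0.8752 mm
δ_BC = 38100·354/(1562·110000) = 0.07848 mm
δ_CD = 38100·397/(552.7·110000) = 0.2488 mm
δ = Σδ_i = 1.202 mm.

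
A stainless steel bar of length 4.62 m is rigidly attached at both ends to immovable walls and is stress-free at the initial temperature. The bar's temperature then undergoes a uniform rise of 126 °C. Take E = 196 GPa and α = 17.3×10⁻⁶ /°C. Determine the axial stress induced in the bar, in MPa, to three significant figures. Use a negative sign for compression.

-427 MPa

Free thermal expansion αLΔT = 17.3e-6 · 4620 · 126 = 10.07 mm.
The walls impose strain ε = −(10.07)/4620 = -2.1798e-03; σ = Eε = 196000 · -2.1798e-03 = -427.2 MPa.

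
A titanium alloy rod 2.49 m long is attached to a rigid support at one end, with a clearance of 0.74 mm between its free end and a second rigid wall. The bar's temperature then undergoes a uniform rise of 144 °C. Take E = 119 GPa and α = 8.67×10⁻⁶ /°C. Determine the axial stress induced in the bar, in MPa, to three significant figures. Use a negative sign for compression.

Free thermal expansion αLΔT = 8.67e-6 · 2490 · 144 = 3.109 mm.
The walls engage after the gap closes; constrained expansion = 3.109 − 0.74 = 2.369 mm.
The walls impose strain ε = −(2.369)/2490 = -9.5129e-04; σ = Eε = 119000 · -9.5129e-04 = -113.2 MPa.

-113 MPa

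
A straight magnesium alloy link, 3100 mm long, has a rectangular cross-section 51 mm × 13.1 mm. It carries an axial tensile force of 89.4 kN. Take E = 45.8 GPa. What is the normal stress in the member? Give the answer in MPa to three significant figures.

134 MPa

A = 668.1 mm².
σ = N/A = 89400/668.1 = 133.8 MPa.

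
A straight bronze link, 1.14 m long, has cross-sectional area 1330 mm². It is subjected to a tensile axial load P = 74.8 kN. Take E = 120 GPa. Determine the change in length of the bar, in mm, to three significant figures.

0.534 mm

δ_mech = NL/(AE) = 74800·1140/(1330·120000) = 0.5343 mm.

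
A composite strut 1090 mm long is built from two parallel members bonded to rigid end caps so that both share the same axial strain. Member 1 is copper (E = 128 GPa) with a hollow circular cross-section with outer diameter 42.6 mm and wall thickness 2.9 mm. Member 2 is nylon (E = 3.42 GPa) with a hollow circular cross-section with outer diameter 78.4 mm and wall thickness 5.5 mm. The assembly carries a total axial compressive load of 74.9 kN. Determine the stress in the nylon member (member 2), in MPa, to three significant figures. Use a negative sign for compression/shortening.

-5.06 MPa

A_1 = 361.7 mm².
A_2 = 1260 mm².
Equal strain + equilibrium ⇒ each member carries load in proportion to AE: A₁E₁ = 46300000 N, A₂E₂ = 4308000 N, ΣAE = 50600000 N.
σ₂ = P·E₂/ΣAE = -74900·3420/50600000 = -5.062 MPa.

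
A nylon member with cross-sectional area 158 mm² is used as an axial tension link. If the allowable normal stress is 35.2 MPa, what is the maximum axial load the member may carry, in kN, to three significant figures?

5.56 kN

P_max = σ_allow · A = 35.2 · 158 = 5562 N = 5.562 kN.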